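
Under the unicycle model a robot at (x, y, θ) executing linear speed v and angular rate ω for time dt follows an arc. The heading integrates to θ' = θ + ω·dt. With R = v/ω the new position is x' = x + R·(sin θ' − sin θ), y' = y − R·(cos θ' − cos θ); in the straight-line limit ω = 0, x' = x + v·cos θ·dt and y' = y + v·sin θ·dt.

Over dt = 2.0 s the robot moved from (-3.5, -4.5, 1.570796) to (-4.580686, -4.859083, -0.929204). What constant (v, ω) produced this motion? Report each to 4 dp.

Δθ = -0.929204 − 1.570796 = -2.500000
ω = Δθ/dt = -2.500000/2.0 = -1.2500
R = Δx/(sin θ' − sin θ) = 0.6000
v = R·ω = 0.6000·-1.2500 = -0.7500

v = -0.7500, ω = -1.2500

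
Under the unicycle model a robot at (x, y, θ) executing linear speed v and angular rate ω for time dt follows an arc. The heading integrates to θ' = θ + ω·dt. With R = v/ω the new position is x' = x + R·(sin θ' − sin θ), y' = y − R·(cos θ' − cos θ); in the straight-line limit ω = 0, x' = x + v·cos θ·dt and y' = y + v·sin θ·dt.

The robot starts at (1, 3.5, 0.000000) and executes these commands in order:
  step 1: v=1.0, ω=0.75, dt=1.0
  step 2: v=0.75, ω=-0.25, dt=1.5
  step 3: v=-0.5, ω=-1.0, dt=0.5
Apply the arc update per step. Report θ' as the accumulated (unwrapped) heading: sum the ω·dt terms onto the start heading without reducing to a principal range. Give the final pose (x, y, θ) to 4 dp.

(2.6095, 4.4234, -0.1250)

step 1: θ'=0.7500 (R=1.3333) → pose (1.9089, 3.8577, 0.7500)
step 2: θ'=0.3750 (R=-3.0000) → pose (2.8550, 4.4542, 0.3750)
step 3: θ'=-0.1250 (R=0.5000) → pose (2.6095, 4.4234, -0.1250)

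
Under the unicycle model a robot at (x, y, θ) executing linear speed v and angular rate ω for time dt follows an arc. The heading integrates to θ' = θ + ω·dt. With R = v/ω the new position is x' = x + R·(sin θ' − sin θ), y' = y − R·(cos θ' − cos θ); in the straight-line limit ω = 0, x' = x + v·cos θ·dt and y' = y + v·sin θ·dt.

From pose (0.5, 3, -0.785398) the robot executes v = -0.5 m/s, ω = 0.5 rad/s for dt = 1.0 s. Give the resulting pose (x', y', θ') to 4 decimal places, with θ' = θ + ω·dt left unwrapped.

θ' = -0.7854 + 0.5·1.0 = -0.2854
R = v/ω = -0.5/0.5 = -1.0000
x' = 0.5 + -1.0000·(sin -0.2854 − sin -0.7854) = 0.0744
y' = 3 − -1.0000·(cos -0.2854 − cos -0.7854) = 3.2524

(0.0744, 3.2524, -0.2854)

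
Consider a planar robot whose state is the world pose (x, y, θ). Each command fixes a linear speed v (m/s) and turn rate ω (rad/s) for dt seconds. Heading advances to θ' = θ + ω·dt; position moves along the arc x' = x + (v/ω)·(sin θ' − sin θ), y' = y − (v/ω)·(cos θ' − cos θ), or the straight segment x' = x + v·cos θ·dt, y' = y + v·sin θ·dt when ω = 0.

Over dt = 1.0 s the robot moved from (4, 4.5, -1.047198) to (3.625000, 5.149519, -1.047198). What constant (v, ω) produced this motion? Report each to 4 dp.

v = -0.7500, ω = 0.0000

Δθ = -1.047198 − -1.047198 = 0.000000
ω = Δθ/dt = 0.000000/1.0 = 0.0000
ω = 0 → v = (Δx·cos θ + Δy·sin θ)/dt = -0.7500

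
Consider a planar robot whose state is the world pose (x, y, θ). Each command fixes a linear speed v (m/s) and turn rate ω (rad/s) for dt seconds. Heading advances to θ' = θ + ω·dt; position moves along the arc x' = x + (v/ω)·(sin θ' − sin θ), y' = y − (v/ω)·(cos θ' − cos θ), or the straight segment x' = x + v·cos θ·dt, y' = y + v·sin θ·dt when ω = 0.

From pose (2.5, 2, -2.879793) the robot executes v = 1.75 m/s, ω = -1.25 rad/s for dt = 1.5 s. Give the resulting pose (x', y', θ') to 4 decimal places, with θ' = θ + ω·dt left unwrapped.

θ' = -2.8798 + -1.25·1.5 = -4.7548
R = v/ω = 1.75/-1.25 = -1.4000
x' = 2.5 + -1.4000·(sin -4.7548 − sin -2.8798) = 0.7389
y' = 2 − -1.4000·(cos -4.7548 − cos -2.8798) = 3.4116

(0.7389, 3.4116, -4.7548)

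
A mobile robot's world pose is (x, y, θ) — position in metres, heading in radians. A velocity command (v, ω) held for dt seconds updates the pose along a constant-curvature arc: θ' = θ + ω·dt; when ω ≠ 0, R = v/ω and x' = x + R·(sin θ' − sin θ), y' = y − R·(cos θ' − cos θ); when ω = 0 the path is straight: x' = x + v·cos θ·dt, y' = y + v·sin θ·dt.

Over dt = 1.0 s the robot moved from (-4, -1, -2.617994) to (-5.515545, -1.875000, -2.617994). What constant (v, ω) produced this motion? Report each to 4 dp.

v = 1.7500, ω = 0.0000

Δθ = -2.617994 − -2.617994 = 0.000000
ω = Δθ/dt = 0.000000/1.0 = 0.0000
ω = 0 → v = (Δx·cos θ + Δy·sin θ)/dt = 1.7500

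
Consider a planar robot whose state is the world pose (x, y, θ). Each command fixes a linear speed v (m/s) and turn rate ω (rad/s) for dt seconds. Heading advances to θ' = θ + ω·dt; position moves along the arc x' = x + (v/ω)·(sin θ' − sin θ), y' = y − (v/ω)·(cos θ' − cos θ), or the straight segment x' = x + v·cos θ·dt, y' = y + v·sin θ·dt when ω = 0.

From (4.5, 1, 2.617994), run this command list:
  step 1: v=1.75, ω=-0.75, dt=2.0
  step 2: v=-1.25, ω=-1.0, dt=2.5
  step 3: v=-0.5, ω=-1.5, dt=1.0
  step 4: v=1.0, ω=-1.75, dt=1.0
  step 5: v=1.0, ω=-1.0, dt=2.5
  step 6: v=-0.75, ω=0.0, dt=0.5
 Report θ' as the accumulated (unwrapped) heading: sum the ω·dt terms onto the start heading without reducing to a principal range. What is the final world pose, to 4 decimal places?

step 1: θ'=1.1180 (R=-2.3333) → pose (3.5685, 4.0415, 1.1180)
step 2: θ'=-1.3820 (R=1.2500) → pose (1.2167, 4.3538, -1.3820)
step 3: θ'=-2.8820 (R=0.3333) → pose (1.4585, 4.7385, -2.8820)
step 4: θ'=-4.6320 (R=-0.5714) → pose (0.7422, 5.2449, -4.6320)
step 5: θ'=-7.1320 (R=-1.0000) → pose (2.4895, 5.9861, -7.1320)
step 6: θ'=-7.1320 (straight) → pose (2.2417, 6.2675, -7.1320)

(2.2417, 6.2675, -7.1320)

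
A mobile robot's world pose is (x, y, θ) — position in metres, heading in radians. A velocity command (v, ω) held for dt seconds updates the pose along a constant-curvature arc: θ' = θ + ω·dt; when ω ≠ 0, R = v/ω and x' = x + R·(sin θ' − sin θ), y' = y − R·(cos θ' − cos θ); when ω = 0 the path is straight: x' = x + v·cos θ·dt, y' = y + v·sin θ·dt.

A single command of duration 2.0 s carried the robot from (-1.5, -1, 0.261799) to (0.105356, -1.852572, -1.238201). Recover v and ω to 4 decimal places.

v = 1.0000, ω = -0.7500

Δθ = -1.238201 − 0.261799 = -1.500000
ω = Δθ/dt = -1.500000/2.0 = -0.7500
R = Δx/(sin θ' − sin θ) = -1.3333
v = R·ω = -1.3333·-0.7500 = 1.0000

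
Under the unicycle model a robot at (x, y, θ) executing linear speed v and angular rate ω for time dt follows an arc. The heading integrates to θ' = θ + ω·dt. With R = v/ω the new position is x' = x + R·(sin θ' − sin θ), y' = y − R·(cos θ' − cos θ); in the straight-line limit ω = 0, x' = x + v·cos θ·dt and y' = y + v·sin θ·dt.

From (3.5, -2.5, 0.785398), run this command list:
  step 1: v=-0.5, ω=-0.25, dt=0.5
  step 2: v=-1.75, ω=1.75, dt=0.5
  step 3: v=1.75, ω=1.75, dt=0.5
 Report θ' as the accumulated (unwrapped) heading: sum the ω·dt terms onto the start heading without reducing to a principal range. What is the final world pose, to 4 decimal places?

step 1: θ'=0.6604 (R=2.0000) → pose (3.3126, -2.6653, 0.6604)
step 2: θ'=1.5354 (R=-1.0000) → pose (2.9267, -3.4196, 1.5354)
step 3: θ'=2.4104 (R=1.0000) → pose (2.5951, -2.6399, 2.4104)

(2.5951, -2.6399, 2.4104)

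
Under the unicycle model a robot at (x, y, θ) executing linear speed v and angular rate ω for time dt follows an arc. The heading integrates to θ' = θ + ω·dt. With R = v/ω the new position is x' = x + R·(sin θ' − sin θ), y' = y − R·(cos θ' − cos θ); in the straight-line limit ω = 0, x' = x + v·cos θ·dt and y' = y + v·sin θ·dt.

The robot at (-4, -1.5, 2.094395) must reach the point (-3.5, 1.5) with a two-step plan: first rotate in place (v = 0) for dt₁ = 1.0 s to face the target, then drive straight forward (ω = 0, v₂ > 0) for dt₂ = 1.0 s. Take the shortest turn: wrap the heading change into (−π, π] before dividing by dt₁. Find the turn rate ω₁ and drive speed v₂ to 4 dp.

heading to target = atan2(1.5−-1.5, -3.5−-4) = 1.4056
Δθ = wrap(1.4056 − 2.0944) = -0.6887; ω₁ = Δθ/dt₁ = -0.6887
distance = √((-3.5−-4)² + (1.5−-1.5)²) = 3.0414; v₂ = distance/dt₂ = 3.0414

ω₁ = -0.6887, v₂ = 3.0414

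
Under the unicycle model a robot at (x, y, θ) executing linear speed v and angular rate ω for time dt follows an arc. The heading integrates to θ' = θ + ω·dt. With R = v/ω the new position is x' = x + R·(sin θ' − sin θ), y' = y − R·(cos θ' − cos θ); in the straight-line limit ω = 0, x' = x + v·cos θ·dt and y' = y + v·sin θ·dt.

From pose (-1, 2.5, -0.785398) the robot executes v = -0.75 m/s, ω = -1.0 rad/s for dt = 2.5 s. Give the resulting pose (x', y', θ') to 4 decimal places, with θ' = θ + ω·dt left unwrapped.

θ' = -0.7854 + -1.0·2.5 = -3.2854
R = v/ω = -0.75/-1.0 = 0.7500
x' = -1 + 0.7500·(sin -3.2854 − sin -0.7854) = -0.3622
y' = 2.5 − 0.7500·(cos -3.2854 − cos -0.7854) = 3.7726

(-0.3622, 3.7726, -3.2854)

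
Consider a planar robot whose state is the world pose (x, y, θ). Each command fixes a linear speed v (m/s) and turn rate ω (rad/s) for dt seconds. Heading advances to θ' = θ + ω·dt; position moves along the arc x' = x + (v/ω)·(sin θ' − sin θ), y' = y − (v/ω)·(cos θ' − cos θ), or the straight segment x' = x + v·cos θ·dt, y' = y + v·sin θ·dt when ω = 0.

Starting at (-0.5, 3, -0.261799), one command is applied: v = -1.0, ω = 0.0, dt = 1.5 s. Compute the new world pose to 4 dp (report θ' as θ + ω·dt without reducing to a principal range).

(-1.9489, 3.3882, -0.2618)

θ' = -0.2618 + 0.0·1.5 = -0.2618
ω = 0 → straight: x' = -0.5 + -1.0·cos(-0.2618)·1.5 = -1.9489
y' = 3 + -1.0·sin(-0.2618)·1.5 = 3.3882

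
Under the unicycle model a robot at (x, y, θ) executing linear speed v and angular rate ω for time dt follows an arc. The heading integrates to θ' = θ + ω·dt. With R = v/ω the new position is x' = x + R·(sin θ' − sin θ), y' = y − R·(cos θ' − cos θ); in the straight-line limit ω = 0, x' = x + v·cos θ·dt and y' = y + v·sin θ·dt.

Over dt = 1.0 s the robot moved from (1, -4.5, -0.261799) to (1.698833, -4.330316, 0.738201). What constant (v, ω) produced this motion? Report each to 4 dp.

v = 0.7500, ω = 1.0000

Δθ = 0.738201 − -0.261799 = 1.000000
ω = Δθ/dt = 1.000000/1.0 = 1.0000
R = Δx/(sin θ' − sin θ) = 0.7500
v = R·ω = 0.7500·1.0000 = 0.7500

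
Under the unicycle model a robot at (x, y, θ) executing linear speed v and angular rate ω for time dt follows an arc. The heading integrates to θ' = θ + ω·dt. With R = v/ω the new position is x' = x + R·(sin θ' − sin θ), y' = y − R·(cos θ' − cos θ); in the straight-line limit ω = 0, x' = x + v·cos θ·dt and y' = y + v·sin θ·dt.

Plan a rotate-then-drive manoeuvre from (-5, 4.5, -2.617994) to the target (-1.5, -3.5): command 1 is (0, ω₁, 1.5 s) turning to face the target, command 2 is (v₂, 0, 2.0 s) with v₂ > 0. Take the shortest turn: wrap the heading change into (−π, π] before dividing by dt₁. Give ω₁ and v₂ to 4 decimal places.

ω₁ = 0.9731, v₂ = 4.3661

heading to target = atan2(-3.5−4.5, -1.5−-5) = -1.1584
Δθ = wrap(-1.1584 − -2.6180) = 1.4596; ω₁ = Δθ/dt₁ = 0.9731
distance = √((-1.5−-5)² + (-3.5−4.5)²) = 8.7321; v₂ = distance/dt₂ = 4.3661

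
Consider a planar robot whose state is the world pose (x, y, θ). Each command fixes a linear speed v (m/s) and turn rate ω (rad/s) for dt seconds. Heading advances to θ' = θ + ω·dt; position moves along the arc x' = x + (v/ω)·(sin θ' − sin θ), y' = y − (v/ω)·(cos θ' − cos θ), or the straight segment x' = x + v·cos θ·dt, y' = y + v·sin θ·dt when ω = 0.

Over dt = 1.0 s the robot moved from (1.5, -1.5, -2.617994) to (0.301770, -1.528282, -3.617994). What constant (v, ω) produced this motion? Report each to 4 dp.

v = 1.2500, ω = -1.0000

Δθ = -3.617994 − -2.617994 = -1.000000
ω = Δθ/dt = -1.000000/1.0 = -1.0000
R = Δx/(sin θ' − sin θ) = -1.2500
v = R·ω = -1.2500·-1.0000 = 1.2500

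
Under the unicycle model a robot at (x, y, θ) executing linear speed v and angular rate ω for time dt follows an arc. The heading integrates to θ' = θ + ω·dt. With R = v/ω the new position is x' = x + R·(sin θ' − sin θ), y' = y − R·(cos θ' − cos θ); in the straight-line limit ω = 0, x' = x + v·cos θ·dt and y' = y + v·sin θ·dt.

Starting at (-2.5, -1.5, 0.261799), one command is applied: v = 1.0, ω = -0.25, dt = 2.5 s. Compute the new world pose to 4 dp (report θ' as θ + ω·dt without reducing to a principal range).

(-0.0437, -1.6246, -0.3632)

θ' = 0.2618 + -0.25·2.5 = -0.3632
R = v/ω = 1.0/-0.25 = -4.0000
x' = -2.5 + -4.0000·(sin -0.3632 − sin 0.2618) = -0.0437
y' = -1.5 − -4.0000·(cos -0.3632 − cos 0.2618) = -1.6246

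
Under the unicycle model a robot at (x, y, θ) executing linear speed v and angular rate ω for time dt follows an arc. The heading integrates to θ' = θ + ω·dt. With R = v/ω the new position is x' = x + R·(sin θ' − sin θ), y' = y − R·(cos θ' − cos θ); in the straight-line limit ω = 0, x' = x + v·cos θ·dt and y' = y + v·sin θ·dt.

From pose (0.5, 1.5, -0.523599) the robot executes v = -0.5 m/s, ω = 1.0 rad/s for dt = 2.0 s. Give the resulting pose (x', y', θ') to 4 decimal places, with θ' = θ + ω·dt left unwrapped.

θ' = -0.5236 + 1.0·2.0 = 1.4764
R = v/ω = -0.5/1.0 = -0.5000
x' = 0.5 + -0.5000·(sin 1.4764 − sin -0.5236) = -0.2478
y' = 1.5 − -0.5000·(cos 1.4764 − cos -0.5236) = 1.1141

(-0.2478, 1.1141, 1.4764)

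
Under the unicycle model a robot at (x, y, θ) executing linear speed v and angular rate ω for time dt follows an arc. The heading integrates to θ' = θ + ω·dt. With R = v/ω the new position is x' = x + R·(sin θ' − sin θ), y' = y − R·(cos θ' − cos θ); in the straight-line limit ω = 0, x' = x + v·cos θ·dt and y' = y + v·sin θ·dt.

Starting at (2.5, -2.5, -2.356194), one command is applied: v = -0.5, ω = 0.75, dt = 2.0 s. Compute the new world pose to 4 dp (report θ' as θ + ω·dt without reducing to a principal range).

θ' = -2.3562 + 0.75·2.0 = -0.8562
R = v/ω = -0.5/0.75 = -0.6667
x' = 2.5 + -0.6667·(sin -0.8562 − sin -2.3562) = 2.5322
y' = -2.5 − -0.6667·(cos -0.8562 − cos -2.3562) = -1.5917

(2.5322, -1.5917, -0.8562)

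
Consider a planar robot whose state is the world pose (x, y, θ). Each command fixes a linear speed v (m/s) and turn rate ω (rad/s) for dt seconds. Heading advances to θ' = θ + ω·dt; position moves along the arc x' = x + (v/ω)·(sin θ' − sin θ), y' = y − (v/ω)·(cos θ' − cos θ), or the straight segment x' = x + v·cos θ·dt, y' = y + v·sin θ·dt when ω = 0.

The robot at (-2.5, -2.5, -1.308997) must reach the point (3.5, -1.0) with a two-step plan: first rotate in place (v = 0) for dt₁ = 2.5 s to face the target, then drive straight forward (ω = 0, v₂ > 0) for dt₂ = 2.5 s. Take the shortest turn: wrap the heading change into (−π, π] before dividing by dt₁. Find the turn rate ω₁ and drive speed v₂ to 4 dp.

heading to target = atan2(-1−-2.5, 3.5−-2.5) = 0.2450
Δθ = wrap(0.2450 − -1.3090) = 1.5540; ω₁ = Δθ/dt₁ = 0.6216
distance = √((3.5−-2.5)² + (-1−-2.5)²) = 6.1847; v₂ = distance/dt₂ = 2.4739

ω₁ = 0.6216, v₂ = 2.4739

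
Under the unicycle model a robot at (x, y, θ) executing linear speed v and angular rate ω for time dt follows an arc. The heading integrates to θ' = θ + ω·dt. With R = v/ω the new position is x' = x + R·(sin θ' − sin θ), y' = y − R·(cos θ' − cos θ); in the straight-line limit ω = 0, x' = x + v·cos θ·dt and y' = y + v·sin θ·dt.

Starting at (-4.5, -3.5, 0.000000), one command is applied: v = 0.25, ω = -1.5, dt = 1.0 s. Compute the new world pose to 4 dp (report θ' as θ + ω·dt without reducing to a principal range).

(-4.3338, -3.6549, -1.5000)

θ' = 0.0000 + -1.5·1.0 = -1.5000
R = v/ω = 0.25/-1.5 = -0.1667
x' = -4.5 + -0.1667·(sin -1.5000 − sin 0.0000) = -4.3338
y' = -3.5 − -0.1667·(cos -1.5000 − cos 0.0000) = -3.6549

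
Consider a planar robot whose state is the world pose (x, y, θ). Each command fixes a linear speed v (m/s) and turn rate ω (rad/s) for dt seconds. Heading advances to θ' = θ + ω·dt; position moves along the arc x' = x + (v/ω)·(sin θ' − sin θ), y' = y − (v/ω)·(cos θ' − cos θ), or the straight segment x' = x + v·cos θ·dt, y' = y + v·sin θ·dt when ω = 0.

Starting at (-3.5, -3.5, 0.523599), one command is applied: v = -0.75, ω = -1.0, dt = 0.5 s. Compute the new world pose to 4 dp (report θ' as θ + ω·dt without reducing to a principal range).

(-3.8573, -3.6003, 0.0236)

θ' = 0.5236 + -1.0·0.5 = 0.0236
R = v/ω = -0.75/-1.0 = 0.7500
x' = -3.5 + 0.7500·(sin 0.0236 − sin 0.5236) = -3.8573
y' = -3.5 − 0.7500·(cos 0.0236 − cos 0.5236) = -3.6003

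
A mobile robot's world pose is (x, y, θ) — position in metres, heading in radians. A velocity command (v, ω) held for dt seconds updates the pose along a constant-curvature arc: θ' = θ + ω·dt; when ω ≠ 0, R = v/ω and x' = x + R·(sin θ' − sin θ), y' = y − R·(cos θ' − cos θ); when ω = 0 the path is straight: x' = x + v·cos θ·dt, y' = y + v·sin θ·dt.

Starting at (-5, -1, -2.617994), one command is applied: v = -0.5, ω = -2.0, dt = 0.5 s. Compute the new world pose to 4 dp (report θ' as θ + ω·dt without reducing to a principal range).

θ' = -2.6180 + -2.0·0.5 = -3.6180
R = v/ω = -0.5/-2.0 = 0.2500
x' = -5 + 0.2500·(sin -3.6180 − sin -2.6180) = -4.7604
y' = -1 − 0.2500·(cos -3.6180 − cos -2.6180) = -0.9943

(-4.7604, -0.9943, -3.6180)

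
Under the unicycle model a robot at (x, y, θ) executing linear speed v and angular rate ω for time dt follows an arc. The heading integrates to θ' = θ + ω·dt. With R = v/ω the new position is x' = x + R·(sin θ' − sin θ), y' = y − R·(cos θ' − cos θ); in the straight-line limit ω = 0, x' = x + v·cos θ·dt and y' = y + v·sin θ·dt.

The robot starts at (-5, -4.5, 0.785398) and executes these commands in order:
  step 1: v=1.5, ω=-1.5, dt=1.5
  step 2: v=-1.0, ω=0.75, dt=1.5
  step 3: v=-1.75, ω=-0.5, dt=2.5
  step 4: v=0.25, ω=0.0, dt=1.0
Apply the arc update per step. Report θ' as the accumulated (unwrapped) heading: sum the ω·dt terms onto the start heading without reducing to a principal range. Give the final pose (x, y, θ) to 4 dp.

step 1: θ'=-1.4646 (R=-1.0000) → pose (-3.2985, -5.1011, -1.4646)
step 2: θ'=-0.3396 (R=-1.3333) → pose (-4.1802, -3.9853, -0.3396)
step 3: θ'=-1.5896 (R=3.5000) → pose (-6.5137, -0.6193, -1.5896)
step 4: θ'=-1.5896 (straight) → pose (-6.5184, -0.8693, -1.5896)

(-6.5184, -0.8693, -1.5896)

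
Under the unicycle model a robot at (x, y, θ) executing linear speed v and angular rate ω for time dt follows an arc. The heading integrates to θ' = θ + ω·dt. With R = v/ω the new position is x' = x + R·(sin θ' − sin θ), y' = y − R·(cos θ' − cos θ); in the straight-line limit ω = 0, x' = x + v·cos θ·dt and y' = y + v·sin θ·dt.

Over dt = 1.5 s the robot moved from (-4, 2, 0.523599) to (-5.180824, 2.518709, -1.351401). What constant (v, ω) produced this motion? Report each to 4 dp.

Δθ = -1.351401 − 0.523599 = -1.875000
ω = Δθ/dt = -1.875000/1.5 = -1.2500
R = Δx/(sin θ' − sin θ) = 0.8000
v = R·ω = 0.8000·-1.2500 = -1.0000

v = -1.0000, ω = -1.2500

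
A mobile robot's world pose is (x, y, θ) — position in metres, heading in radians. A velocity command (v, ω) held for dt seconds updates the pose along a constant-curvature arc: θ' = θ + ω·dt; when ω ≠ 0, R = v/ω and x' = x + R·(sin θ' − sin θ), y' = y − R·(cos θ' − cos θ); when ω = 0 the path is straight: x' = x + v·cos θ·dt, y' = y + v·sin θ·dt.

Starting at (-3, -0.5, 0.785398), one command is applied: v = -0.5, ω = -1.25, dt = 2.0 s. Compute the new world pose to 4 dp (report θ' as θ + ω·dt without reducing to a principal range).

(-3.6787, -0.1598, -1.7146)

θ' = 0.7854 + -1.25·2.0 = -1.7146
R = v/ω = -0.5/-1.25 = 0.4000
x' = -3 + 0.4000·(sin -1.7146 − sin 0.7854) = -3.6787
y' = -0.5 − 0.4000·(cos -1.7146 − cos 0.7854) = -0.1598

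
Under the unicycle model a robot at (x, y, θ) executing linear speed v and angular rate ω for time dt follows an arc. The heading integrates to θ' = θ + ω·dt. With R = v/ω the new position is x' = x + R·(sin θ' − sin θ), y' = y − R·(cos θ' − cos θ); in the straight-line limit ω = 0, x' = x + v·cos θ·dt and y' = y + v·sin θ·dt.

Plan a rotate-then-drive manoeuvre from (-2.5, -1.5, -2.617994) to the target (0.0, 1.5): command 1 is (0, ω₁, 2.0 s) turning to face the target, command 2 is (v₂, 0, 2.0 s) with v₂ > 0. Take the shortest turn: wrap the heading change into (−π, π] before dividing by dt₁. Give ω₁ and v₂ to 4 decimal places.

ω₁ = -1.3946, v₂ = 1.9526

heading to target = atan2(1.5−-1.5, 0−-2.5) = 0.8761
Δθ = wrap(0.8761 − -2.6180) = -2.7891; ω₁ = Δθ/dt₁ = -1.3946
distance = √((0−-2.5)² + (1.5−-1.5)²) = 3.9051; v₂ = distance/dt₂ = 1.9526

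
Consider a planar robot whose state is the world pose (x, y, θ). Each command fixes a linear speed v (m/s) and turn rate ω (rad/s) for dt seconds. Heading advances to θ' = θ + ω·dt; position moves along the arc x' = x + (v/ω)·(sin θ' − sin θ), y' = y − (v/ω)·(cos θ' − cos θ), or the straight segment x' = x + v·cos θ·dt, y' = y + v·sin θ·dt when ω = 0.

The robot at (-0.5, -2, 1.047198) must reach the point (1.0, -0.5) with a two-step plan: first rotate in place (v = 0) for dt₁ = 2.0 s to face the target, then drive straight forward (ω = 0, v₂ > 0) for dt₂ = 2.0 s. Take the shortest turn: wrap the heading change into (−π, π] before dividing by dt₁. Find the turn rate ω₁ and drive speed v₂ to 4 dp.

heading to target = atan2(-0.5−-2, 1−-0.5) = 0.7854
Δθ = wrap(0.7854 − 1.0472) = -0.2618; ω₁ = Δθ/dt₁ = -0.1309
distance = √((1−-0.5)² + (-0.5−-2)²) = 2.1213; v₂ = distance/dt₂ = 1.0607

ω₁ = -0.1309, v₂ = 1.0607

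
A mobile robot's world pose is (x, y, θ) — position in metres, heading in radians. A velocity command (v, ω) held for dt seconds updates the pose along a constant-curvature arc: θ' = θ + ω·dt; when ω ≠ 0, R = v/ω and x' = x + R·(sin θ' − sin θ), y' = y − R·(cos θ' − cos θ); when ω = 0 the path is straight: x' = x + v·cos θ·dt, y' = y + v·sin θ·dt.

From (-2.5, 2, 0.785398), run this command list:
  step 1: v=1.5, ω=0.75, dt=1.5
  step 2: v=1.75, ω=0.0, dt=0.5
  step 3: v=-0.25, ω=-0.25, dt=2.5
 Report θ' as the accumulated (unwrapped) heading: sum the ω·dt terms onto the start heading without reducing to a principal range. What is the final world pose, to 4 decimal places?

(-2.3032, 4.2908, 1.2854)

step 1: θ'=1.9104 (R=2.0000) → pose (-2.0284, 4.0804, 1.9104)
step 2: θ'=1.9104 (straight) → pose (-2.3199, 4.9055, 1.9104)
step 3: θ'=1.2854 (R=1.0000) → pose (-2.3032, 4.2908, 1.2854)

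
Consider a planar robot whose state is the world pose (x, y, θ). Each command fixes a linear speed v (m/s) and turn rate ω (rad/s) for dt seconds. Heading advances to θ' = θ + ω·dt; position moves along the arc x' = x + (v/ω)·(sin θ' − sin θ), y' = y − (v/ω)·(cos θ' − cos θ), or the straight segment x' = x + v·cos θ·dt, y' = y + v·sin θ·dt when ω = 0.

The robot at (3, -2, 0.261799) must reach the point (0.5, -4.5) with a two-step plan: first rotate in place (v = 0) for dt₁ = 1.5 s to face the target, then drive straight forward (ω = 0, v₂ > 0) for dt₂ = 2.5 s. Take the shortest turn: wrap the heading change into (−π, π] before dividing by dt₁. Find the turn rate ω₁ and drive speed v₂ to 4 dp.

ω₁ = -1.7453, v₂ = 1.4142

heading to target = atan2(-4.5−-2, 0.5−3) = -2.3562
Δθ = wrap(-2.3562 − 0.2618) = -2.6180; ω₁ = Δθ/dt₁ = -1.7453
distance = √((0.5−3)² + (-4.5−-2)²) = 3.5355; v₂ = distance/dt₂ = 1.4142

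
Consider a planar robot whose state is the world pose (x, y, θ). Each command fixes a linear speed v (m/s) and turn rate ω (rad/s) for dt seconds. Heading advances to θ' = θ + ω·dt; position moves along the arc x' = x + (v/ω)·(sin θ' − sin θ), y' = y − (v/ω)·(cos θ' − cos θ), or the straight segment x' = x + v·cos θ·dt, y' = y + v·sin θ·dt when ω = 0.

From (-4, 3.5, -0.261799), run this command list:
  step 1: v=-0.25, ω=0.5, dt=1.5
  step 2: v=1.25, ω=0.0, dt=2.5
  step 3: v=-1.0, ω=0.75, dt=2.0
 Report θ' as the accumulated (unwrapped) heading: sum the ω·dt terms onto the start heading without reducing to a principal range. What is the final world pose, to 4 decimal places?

step 1: θ'=0.4882 (R=-0.5000) → pose (-4.3639, 3.4586, 0.4882)
step 2: θ'=0.4882 (straight) → pose (-1.6040, 4.9244, 0.4882)
step 3: θ'=1.9882 (R=-1.3333) → pose (-2.1975, 3.2063, 1.9882)

(-2.1975, 3.2063, 1.9882)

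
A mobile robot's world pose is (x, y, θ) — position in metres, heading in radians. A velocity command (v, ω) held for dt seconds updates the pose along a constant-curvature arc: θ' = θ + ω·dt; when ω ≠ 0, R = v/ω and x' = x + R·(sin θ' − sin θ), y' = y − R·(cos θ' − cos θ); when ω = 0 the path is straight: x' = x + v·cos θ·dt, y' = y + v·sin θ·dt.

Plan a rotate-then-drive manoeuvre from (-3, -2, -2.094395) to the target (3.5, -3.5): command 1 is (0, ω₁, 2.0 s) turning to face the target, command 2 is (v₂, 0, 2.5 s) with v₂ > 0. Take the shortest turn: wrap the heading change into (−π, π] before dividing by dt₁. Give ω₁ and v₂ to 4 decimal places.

ω₁ = 0.9338, v₂ = 2.6683

heading to target = atan2(-3.5−-2, 3.5−-3) = -0.2268
Δθ = wrap(-0.2268 − -2.0944) = 1.8676; ω₁ = Δθ/dt₁ = 0.9338
distance = √((3.5−-3)² + (-3.5−-2)²) = 6.6708; v₂ = distance/dt₂ = 2.6683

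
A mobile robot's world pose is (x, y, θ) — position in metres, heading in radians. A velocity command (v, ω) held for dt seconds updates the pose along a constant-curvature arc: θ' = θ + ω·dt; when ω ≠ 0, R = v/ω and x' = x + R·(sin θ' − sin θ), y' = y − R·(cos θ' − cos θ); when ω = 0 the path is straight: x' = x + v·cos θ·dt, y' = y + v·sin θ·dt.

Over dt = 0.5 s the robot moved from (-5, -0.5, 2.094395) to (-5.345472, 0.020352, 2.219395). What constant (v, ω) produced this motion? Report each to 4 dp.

v = 1.2500, ω = 0.2500

Δθ = 2.219395 − 2.094395 = 0.125000
ω = Δθ/dt = 0.125000/0.5 = 0.2500
R = −Δy/(cos θ' − cos θ) = 5.0000
v = R·ω = 5.0000·0.2500 = 1.2500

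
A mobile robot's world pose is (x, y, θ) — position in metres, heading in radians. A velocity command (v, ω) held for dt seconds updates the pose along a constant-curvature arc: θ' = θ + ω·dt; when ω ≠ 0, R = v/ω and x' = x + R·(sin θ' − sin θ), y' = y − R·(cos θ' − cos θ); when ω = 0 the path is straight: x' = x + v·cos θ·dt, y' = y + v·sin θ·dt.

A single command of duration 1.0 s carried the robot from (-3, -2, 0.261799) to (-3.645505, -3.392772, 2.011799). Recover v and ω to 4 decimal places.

v = -1.7500, ω = 1.7500

Δθ = 2.011799 − 0.261799 = 1.750000
ω = Δθ/dt = 1.750000/1.0 = 1.7500
R = −Δy/(cos θ' − cos θ) = -1.0000
v = R·ω = -1.0000·1.7500 = -1.7500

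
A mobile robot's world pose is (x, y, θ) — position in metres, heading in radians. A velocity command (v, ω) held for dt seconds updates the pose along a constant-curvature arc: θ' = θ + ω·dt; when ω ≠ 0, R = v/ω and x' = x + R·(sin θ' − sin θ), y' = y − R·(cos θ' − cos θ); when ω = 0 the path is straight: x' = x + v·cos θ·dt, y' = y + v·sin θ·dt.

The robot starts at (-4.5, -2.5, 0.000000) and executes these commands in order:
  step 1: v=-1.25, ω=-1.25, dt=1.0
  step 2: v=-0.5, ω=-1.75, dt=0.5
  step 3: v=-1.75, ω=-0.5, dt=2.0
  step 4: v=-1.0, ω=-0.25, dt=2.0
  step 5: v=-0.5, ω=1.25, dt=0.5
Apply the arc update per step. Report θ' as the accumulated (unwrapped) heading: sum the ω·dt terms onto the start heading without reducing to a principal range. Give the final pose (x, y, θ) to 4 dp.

step 1: θ'=-1.2500 (R=1.0000) → pose (-5.4490, -1.8153, -1.2500)
step 2: θ'=-2.1250 (R=0.2857) → pose (-5.4208, -1.5749, -2.1250)
step 3: θ'=-3.1250 (R=3.5000) → pose (-2.5027, 0.0827, -3.1250)
step 4: θ'=-3.6250 (R=4.0000) → pose (-0.5772, -0.3751, -3.6250)
step 5: θ'=-3.0000 (R=-0.4000) → pose (-0.3348, -0.4169, -3.0000)

(-0.3348, -0.4169, -3.0000)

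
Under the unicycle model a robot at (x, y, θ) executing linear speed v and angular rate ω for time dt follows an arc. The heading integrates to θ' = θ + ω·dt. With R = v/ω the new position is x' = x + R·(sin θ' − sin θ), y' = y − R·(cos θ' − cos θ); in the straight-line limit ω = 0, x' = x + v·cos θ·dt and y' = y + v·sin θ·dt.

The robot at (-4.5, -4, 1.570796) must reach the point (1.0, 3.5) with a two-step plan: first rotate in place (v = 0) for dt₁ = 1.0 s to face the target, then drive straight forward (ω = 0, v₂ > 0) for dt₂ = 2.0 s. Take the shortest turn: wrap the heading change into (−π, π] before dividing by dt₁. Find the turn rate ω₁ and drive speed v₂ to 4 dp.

ω₁ = -0.6327, v₂ = 4.6503

heading to target = atan2(3.5−-4, 1−-4.5) = 0.9380
Δθ = wrap(0.9380 − 1.5708) = -0.6327; ω₁ = Δθ/dt₁ = -0.6327
distance = √((1−-4.5)² + (3.5−-4)²) = 9.3005; v₂ = distance/dt₂ = 4.6503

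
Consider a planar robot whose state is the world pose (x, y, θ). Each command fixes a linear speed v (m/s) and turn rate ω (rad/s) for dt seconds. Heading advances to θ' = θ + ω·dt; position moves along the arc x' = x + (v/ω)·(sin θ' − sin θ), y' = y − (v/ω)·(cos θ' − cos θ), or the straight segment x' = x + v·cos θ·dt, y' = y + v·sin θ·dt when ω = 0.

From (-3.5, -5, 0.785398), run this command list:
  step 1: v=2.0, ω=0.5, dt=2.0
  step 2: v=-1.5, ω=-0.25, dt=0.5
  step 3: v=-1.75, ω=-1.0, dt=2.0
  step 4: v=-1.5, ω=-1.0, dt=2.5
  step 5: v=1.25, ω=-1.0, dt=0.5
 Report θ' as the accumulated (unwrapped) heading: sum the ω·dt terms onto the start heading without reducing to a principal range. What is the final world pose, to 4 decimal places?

step 1: θ'=1.7854 (R=4.0000) → pose (-2.4202, -1.3197, 1.7854)
step 2: θ'=1.6604 (R=6.0000) → pose (-2.3066, -2.0606, 1.6604)
step 3: θ'=-0.3396 (R=1.7500) → pose (-4.6325, -3.8672, -0.3396)
step 4: θ'=-2.8396 (R=1.5000) → pose (-4.5790, -1.0208, -2.8396)
step 5: θ'=-3.3396 (R=-1.2500) → pose (-5.1967, -1.0529, -3.3396)

(-5.1967, -1.0529, -3.3396)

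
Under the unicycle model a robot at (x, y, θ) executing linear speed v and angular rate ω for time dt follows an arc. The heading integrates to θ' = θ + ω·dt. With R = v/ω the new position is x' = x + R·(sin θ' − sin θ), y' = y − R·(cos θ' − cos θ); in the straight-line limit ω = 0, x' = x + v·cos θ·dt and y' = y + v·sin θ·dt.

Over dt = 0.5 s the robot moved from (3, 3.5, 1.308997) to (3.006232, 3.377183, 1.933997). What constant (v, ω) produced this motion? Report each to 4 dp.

v = -0.2500, ω = 1.2500

Δθ = 1.933997 − 1.308997 = 0.625000
ω = Δθ/dt = 0.625000/0.5 = 1.2500
R = −Δy/(cos θ' − cos θ) = -0.2000
v = R·ω = -0.2000·1.2500 = -0.2500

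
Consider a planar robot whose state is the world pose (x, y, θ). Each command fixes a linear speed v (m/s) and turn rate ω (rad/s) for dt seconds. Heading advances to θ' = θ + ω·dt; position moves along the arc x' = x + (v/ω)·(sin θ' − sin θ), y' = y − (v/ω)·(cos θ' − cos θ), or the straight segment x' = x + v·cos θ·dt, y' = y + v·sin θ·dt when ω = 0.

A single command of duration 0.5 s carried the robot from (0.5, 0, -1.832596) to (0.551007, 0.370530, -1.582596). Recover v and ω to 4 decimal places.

v = -0.7500, ω = 0.5000

Δθ = -1.582596 − -1.832596 = 0.250000
ω = Δθ/dt = 0.250000/0.5 = 0.5000
R = −Δy/(cos θ' − cos θ) = -1.5000
v = R·ω = -1.5000·0.5000 = -0.7500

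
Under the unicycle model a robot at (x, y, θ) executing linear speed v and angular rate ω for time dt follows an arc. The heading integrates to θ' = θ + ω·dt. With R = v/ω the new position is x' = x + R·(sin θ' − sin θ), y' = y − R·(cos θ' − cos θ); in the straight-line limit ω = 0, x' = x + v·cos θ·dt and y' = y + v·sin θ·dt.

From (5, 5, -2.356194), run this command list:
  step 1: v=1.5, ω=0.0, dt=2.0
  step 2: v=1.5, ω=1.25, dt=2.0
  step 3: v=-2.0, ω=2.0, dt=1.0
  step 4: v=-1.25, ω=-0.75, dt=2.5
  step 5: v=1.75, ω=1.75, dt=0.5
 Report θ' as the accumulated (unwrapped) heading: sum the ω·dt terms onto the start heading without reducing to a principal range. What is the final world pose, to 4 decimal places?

step 1: θ'=-2.3562 (straight) → pose (2.8787, 2.8787, -2.3562)
step 2: θ'=0.1438 (R=1.2000) → pose (3.8992, 0.8425, 0.1438)
step 3: θ'=2.1438 (R=-1.0000) → pose (3.2022, -0.6893, 2.1438)
step 4: θ'=0.2688 (R=1.6667) → pose (2.2444, -3.1997, 0.2688)
step 5: θ'=1.1438 (R=1.0000) → pose (2.8890, -2.6498, 1.1438)

(2.8890, -2.6498, 1.1438)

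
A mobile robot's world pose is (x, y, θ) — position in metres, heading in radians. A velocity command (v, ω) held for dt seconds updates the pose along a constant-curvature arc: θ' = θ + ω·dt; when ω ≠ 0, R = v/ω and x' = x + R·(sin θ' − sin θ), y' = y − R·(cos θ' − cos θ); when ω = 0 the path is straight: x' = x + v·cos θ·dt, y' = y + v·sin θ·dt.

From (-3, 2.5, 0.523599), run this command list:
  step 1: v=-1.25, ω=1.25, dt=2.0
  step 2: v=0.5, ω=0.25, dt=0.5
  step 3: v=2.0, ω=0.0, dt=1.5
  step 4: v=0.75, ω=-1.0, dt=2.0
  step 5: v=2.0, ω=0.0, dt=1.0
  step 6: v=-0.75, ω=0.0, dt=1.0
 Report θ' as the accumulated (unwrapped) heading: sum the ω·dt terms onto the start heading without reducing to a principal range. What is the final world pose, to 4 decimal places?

(-6.0443, 2.8313, 1.1486)

step 1: θ'=3.0236 (R=-1.0000) → pose (-2.6177, 0.6409, 3.0236)
step 2: θ'=3.1486 (R=2.0000) → pose (-2.8672, 0.6548, 3.1486)
step 3: θ'=3.1486 (straight) → pose (-5.8671, 0.6338, 3.1486)
step 4: θ'=1.1486 (R=-0.7500) → pose (-6.5565, 1.6911, 1.1486)
step 5: θ'=1.1486 (straight) → pose (-5.7370, 3.5155, 1.1486)
step 6: θ'=1.1486 (straight) → pose (-6.0443, 2.8313, 1.1486)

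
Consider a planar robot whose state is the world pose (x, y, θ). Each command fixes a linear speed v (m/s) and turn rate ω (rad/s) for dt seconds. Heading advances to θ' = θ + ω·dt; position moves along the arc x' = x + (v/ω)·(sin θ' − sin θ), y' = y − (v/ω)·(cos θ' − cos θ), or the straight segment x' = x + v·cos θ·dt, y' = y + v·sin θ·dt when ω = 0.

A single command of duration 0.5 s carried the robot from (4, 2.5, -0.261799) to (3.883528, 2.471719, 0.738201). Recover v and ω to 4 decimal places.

Δθ = 0.738201 − -0.261799 = 1.000000
ω = Δθ/dt = 1.000000/0.5 = 2.0000
R = Δx/(sin θ' − sin θ) = -0.1250
v = R·ω = -0.1250·2.0000 = -0.2500

v = -0.2500, ω = 2.0000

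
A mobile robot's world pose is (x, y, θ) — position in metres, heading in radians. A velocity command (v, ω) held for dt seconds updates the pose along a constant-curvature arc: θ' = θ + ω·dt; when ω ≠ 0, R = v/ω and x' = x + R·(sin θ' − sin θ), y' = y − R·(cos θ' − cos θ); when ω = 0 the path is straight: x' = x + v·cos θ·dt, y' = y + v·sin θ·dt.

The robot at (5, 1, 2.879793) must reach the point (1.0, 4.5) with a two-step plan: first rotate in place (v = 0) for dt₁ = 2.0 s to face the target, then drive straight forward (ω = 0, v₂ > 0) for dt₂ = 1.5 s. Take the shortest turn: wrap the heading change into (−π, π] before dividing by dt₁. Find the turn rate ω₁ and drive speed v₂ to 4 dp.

heading to target = atan2(4.5−1, 1−5) = 2.4228
Δθ = wrap(2.4228 − 2.8798) = -0.4570; ω₁ = Δθ/dt₁ = -0.2285
distance = √((1−5)² + (4.5−1)²) = 5.3151; v₂ = distance/dt₂ = 3.5434

ω₁ = -0.2285, v₂ = 3.5434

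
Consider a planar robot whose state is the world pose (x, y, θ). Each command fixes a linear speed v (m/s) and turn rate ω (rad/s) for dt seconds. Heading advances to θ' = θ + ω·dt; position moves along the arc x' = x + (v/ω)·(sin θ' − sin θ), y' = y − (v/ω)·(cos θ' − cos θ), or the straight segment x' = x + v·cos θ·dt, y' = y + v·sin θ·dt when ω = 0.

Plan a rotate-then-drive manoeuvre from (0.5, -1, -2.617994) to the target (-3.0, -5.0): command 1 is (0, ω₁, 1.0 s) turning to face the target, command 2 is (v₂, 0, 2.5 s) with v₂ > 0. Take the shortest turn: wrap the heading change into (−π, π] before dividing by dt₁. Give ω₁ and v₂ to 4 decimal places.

heading to target = atan2(-5−-1, -3−0.5) = -2.2896
Δθ = wrap(-2.2896 − -2.6180) = 0.3284; ω₁ = Δθ/dt₁ = 0.3284
distance = √((-3−0.5)² + (-5−-1)²) = 5.3151; v₂ = distance/dt₂ = 2.1260

ω₁ = 0.3284, v₂ = 2.1260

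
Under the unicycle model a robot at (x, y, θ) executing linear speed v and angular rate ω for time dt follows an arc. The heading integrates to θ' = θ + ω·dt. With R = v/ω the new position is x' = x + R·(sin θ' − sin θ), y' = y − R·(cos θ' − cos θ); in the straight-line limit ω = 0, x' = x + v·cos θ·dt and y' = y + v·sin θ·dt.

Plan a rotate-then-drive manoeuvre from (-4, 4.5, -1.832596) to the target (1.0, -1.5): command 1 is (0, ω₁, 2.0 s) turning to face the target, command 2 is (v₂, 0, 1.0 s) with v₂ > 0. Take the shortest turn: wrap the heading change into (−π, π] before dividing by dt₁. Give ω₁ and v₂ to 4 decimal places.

heading to target = atan2(-1.5−4.5, 1−-4) = -0.8761
Δθ = wrap(-0.8761 − -1.8326) = 0.9565; ω₁ = Δθ/dt₁ = 0.4783
distance = √((1−-4)² + (-1.5−4.5)²) = 7.8102; v₂ = distance/dt₂ = 7.8102

ω₁ = 0.4783, v₂ = 7.8102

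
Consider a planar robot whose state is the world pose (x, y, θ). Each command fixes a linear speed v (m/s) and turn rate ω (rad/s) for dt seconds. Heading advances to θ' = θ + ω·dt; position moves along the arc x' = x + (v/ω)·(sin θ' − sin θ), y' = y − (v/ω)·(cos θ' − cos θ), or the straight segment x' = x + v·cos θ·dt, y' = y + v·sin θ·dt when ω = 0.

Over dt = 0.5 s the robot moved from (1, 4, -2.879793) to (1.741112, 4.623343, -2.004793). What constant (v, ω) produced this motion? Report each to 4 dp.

Δθ = -2.004793 − -2.879793 = 0.875000
ω = Δθ/dt = 0.875000/0.5 = 1.7500
R = Δx/(sin θ' − sin θ) = -1.1429
v = R·ω = -1.1429·1.7500 = -2.0000

v = -2.0000, ω = 1.7500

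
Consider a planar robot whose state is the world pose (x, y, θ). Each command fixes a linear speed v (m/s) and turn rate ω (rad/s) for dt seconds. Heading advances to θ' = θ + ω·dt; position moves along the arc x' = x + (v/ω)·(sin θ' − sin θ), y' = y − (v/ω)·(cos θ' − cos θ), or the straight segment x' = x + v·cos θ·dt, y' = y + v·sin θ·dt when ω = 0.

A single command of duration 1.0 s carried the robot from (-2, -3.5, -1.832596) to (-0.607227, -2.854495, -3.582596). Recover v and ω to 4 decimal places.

v = -1.7500, ω = -1.7500

Δθ = -3.582596 − -1.832596 = -1.750000
ω = Δθ/dt = -1.750000/1.0 = -1.7500
R = Δx/(sin θ' − sin θ) = 1.0000
v = R·ω = 1.0000·-1.7500 = -1.7500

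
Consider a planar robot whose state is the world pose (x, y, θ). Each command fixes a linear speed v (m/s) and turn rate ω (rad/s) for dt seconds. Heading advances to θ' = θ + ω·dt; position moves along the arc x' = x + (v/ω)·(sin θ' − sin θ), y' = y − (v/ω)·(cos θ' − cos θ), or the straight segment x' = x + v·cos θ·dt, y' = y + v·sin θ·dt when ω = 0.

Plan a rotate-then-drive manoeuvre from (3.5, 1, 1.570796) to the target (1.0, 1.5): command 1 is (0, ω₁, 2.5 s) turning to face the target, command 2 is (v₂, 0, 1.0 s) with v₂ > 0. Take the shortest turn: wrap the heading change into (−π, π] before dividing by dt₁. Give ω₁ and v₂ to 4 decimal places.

heading to target = atan2(1.5−1, 1−3.5) = 2.9442
Δθ = wrap(2.9442 − 1.5708) = 1.3734; ω₁ = Δθ/dt₁ = 0.5494
distance = √((1−3.5)² + (1.5−1)²) = 2.5495; v₂ = distance/dt₂ = 2.5495

ω₁ = 0.5494, v₂ = 2.5495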